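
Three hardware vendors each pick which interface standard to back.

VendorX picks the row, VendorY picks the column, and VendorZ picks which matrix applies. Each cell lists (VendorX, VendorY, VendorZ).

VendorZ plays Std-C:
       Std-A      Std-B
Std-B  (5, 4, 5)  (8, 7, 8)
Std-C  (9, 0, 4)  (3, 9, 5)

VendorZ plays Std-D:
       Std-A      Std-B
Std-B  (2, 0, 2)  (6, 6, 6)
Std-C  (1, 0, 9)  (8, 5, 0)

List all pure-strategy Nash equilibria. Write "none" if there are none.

Check each profile: it is a Nash equilibrium iff no player can strictly gain by switching unilaterally.
(Std-B, Std-A, Std-C): VendorX can switch to Std-C (5 → 9). Not NE.
(Std-B, Std-A, Std-D): VendorY can switch to Std-B (0 → 6). Not NE.
(Std-B, Std-B, Std-C): VendorX gets 8, best alternative 3; VendorY gets 7, best alternative 4; VendorZ gets 8, best alternative 6. No profitable deviation — NE.
(Std-B, Std-B, Std-D): VendorX can switch to Std-C (6 → 8). Not NE.
(Std-C, Std-A, Std-C): VendorY can switch to Std-B (0 → 9). Not NE.
(Std-C, Std-A, Std-D): VendorX can switch to Std-B (1 → 2). Not NE.
(Std-C, Std-B, Std-C): VendorX can switch to Std-B (3 → 8). Not NE.
(Std-C, Std-B, Std-D): VendorZ can switch to Std-C (0 → 5). Not NE.

The unique pure-strategy Nash equilibrium is (Std-B, Std-B, Std-C).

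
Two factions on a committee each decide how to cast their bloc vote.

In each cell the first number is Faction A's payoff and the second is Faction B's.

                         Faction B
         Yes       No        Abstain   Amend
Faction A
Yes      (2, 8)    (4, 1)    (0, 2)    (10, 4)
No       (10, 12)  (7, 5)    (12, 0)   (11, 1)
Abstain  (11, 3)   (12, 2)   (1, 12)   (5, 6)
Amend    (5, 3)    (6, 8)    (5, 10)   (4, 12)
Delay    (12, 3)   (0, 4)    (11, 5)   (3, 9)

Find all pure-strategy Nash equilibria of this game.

Faction A against Yes: payoffs 2, 10, 11, 5, 12 → best response Delay.
Faction A against No: payoffs 4, 7, 12, 6, 0 → best response Abstain.
Faction A against Abstain: payoffs 0, 12, 1, 5, 11 → best response No.
Faction A against Amend: payoffs 10, 11, 5, 4, 3 → best response No.
Faction B against Yes: payoffs 8, 1, 2, 4 → best response Yes.
Faction B against No: payoffs 12, 5, 0, 1 → best response Yes.
Faction B against Abstain: payoffs 3, 2, 12, 6 → best response Abstain.
Faction B against Amend: payoffs 3, 8, 10, 12 → best response Amend.
Faction B against Delay: payoffs 3, 4, 5, 9 → best response Amend.
No profile is a mutual best response for all players.

none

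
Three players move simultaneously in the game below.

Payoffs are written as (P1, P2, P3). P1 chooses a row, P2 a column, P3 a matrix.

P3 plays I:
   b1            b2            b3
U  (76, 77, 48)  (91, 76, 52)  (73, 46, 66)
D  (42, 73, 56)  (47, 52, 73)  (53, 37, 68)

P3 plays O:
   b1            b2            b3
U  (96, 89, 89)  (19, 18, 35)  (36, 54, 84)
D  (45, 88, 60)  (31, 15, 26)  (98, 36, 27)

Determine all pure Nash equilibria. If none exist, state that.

P1 against (b1, I): payoffs 76, 42 → best response U.
P1 against (b1, O): payoffs 96, 45 → best response U.
P1 against (b2, I): payoffs 91, 47 → best response U.
P1 against (b2, O): payoffs 19, 31 → best response D.
P1 against (b3, I): payoffs 73, 53 → best response U.
P1 against (b3, O): payoffs 36, 98 → best response D.
P2 against (U, I): payoffs 77, 76, 46 → best response b1.
P2 against (U, O): payoffs 89, 18, 54 → best response b1.
P2 against (D, I): payoffs 73, 52, 37 → best response b1.
P2 against (D, O): payoffs 88, 15, 36 → best response b1.
P3 against (U, b1): payoffs 48, 89 → best response O.
P3 against (U, b2): payoffs 52, 35 → best response I.
P3 against (U, b3): payoffs 66, 84 → best response O.
P3 against (D, b1): payoffs 56, 60 → best response O.
P3 against (D, b2): payoffs 73, 26 → best response I.
P3 against (D, b3): payoffs 68, 27 → best response I.
Mutual best responses: (U, b1, O).

(U, b1, O)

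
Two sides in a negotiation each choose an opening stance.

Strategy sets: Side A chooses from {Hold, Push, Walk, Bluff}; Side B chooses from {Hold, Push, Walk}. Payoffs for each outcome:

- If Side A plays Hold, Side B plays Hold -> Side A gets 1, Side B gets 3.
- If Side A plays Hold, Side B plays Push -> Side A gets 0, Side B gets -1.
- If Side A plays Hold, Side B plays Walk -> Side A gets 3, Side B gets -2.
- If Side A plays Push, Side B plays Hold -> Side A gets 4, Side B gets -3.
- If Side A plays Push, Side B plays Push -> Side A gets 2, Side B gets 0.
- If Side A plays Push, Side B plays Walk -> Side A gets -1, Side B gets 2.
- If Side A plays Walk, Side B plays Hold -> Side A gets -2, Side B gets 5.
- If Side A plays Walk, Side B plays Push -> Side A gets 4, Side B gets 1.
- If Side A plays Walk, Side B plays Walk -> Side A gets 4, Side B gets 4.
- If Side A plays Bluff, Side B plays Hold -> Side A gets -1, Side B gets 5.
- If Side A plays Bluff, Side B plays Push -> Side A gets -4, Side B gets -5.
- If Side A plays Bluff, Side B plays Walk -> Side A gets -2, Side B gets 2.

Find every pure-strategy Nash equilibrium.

none

For each strategy profile, look for a profitable unilateral deviation.
(Hold, Hold): Side A can switch to Push (1 → 4). Not NE.
(Hold, Push): Side A can switch to Push (0 → 2). Not NE.
(Hold, Walk): Side A can switch to Walk (3 → 4). Not NE.
(Push, Hold): Side B can switch to Push (-3 → 0). Not NE.
(Push, Push): Side A can switch to Walk (2 → 4). Not NE.
(Push, Walk): Side A can switch to Hold (-1 → 3). Not NE.
(Walk, Hold): Side A can switch to Hold (-2 → 1). Not NE.
(Walk, Push): Side B can switch to Hold (1 → 5). Not NE.
(Walk, Walk): Side B can switch to Hold (4 → 5). Not NE.
(Bluff, Hold): Side A can switch to Hold (-1 → 1). Not NE.
(Bluff, Push): Side A can switch to Hold (-4 → 0). Not NE.
(Bluff, Walk): Side A can switch to Hold (-2 → 3). Not NE.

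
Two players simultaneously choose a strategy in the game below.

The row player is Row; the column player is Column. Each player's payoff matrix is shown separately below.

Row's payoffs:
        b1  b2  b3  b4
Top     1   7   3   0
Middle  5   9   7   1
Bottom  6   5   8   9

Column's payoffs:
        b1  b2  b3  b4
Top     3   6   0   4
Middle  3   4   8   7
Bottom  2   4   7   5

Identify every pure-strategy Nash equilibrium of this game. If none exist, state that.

The unique pure-strategy Nash equilibrium is (Bottom, b3).

For each player, find the best response to each opponent profile; mutual best responses are the pure NE.
Row against b1: payoffs 1, 5, 6 → best response Bottom.
Row against b2: payoffs 7, 9, 5 → best response Middle.
Row against b3: payoffs 3, 7, 8 → best response Bottom.
Row against b4: payoffs 0, 1, 9 → best response Bottom.
Column against Top: payoffs 3, 6, 0, 4 → best response b2.
Column against Middle: payoffs 3, 4, 8, 7 → best response b3.
Column against Bottom: payoffs 2, 4, 7, 5 → best response b3.
Mutual best responses: (Bottom, b3).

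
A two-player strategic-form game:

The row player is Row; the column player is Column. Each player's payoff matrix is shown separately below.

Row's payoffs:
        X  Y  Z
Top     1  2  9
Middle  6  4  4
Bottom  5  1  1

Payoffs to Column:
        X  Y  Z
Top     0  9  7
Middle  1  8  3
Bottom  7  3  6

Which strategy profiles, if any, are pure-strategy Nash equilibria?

Pure NE: (Middle, Y)

Mark each player's best response to every combination of opponents' strategies; a profile where every player is best-responding is a pure Nash equilibrium.
Row against X: payoffs 1, 6, 5 → best response Middle.
Row against Y: payoffs 2, 4, 1 → best response Middle.
Row against Z: payoffs 9, 4, 1 → best response Top.
Column against Top: payoffs 0, 9, 7 → best response Y.
Column against Middle: payoffs 1, 8, 3 → best response Y.
Column against Bottom: payoffs 7, 3, 6 → best response X.
Mutual best responses: (Middle, Y).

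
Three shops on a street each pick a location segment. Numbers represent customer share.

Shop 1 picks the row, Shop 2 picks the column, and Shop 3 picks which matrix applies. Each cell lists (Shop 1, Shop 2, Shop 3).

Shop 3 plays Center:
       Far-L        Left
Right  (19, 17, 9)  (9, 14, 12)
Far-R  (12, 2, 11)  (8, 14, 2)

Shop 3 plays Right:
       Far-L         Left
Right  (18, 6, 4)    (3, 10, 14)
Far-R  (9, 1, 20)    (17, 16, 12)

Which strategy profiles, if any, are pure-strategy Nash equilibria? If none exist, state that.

Shop 1 against (Far-L, Center): payoffs 19, 12 → best response Right.
Shop 1 against (Far-L, Right): payoffs 18, 9 → best response Right.
Shop 1 against (Left, Center): payoffs 9, 8 → best response Right.
Shop 1 against (Left, Right): payoffs 3, 17 → best response Far-R.
Shop 2 against (Right, Center): payoffs 17, 14 → best response Far-L.
Shop 2 against (Right, Right): payoffs 6, 10 → best response Left.
Shop 2 against (Far-R, Center): payoffs 2, 14 → best response Left.
Shop 2 against (Far-R, Right): payoffs 1, 16 → best response Left.
Shop 3 against (Right, Far-L): payoffs 9, 4 → best response Center.
Shop 3 against (Right, Left): payoffs 12, 14 → best response Right.
Shop 3 against (Far-R, Far-L): payoffs 11, 20 → best response Right.
Shop 3 against (Far-R, Left): payoffs 2, 12 → best response Right.
Mutual best responses: (Right, Far-L, Center); (Far-R, Left, Right).

The pure Nash equilibria are (Right, Far-L, Center), (Far-R, Left, Right).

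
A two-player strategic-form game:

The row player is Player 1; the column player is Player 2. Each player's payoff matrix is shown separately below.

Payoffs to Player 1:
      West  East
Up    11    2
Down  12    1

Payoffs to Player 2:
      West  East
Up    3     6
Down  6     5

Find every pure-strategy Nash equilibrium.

(Up, East); (Down, West)

For each strategy profile, look for a profitable unilateral deviation.
(Up, West): Player 1 can switch to Down (11 → 12). Not NE.
(Up, East): Player 1 gets 2, best alternative 1; Player 2 gets 6, best alternative 3. No profitable deviation — NE.
(Down, West): Player 1 gets 12, best alternative 11; Player 2 gets 6, best alternative 5. No profitable deviation — NE.
(Down, East): Player 1 can switch to Up (1 → 2). Not NE.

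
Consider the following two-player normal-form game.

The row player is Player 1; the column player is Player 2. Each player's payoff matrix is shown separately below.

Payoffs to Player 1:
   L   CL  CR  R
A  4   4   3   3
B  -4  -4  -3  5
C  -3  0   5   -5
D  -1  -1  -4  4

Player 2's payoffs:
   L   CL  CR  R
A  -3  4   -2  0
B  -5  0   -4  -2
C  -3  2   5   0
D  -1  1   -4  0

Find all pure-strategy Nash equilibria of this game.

Player 1 against L: payoffs 4, -4, -3, -1 → best response A.
Player 1 against CL: payoffs 4, -4, 0, -1 → best response A.
Player 1 against CR: payoffs 3, -3, 5, -4 → best response C.
Player 1 against R: payoffs 3, 5, -5, 4 → best response B.
Player 2 against A: payoffs -3, 4, -2, 0 → best response CL.
Player 2 against B: payoffs -5, 0, -4, -2 → best response CL.
Player 2 against C: payoffs -3, 2, 5, 0 → best response CR.
Player 2 against D: payoffs -1, 1, -4, 0 → best response CL.
Mutual best responses: (A, CL); (C, CR).

Pure-strategy Nash equilibria: (A, CL); (C, CR)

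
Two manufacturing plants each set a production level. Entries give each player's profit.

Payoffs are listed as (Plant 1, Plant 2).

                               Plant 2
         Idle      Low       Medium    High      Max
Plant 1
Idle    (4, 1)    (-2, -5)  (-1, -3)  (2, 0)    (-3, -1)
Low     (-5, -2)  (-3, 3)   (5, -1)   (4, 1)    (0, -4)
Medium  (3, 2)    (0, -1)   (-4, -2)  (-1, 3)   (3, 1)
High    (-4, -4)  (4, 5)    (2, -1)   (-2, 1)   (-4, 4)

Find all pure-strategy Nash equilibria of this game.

Pure-strategy Nash equilibria: (Idle, Idle), (High, Low)

For each strategy profile, look for a profitable unilateral deviation.
(Idle, Idle): Plant 1 gets 4, best alternative 3; Plant 2 gets 1, best alternative 0. No profitable deviation — NE.
(Idle, Low): Plant 1 can switch to Medium (-2 → 0). Not NE.
(Idle, Medium): Plant 1 can switch to Low (-1 → 5). Not NE.
(Idle, High): Plant 1 can switch to Low (2 → 4). Not NE.
(Idle, Max): Plant 1 can switch to Low (-3 → 0). Not NE.
(Low, Idle): Plant 1 can switch to Idle (-5 → 4). Not NE.
(Low, Low): Plant 1 can switch to Idle (-3 → -2). Not NE.
(Low, Medium): Plant 2 can switch to Low (-1 → 3). Not NE.
(Low, High): Plant 2 can switch to Low (1 → 3). Not NE.
(Low, Max): Plant 1 can switch to Medium (0 → 3). Not NE.
(Medium, Idle): Plant 1 can switch to Idle (3 → 4). Not NE.
(High, Low): Plant 1 gets 4, best alternative 0; Plant 2 gets 5, best alternative 4. No profitable deviation — NE.
(The remaining 8 profiles each have a profitable deviation by the same check.)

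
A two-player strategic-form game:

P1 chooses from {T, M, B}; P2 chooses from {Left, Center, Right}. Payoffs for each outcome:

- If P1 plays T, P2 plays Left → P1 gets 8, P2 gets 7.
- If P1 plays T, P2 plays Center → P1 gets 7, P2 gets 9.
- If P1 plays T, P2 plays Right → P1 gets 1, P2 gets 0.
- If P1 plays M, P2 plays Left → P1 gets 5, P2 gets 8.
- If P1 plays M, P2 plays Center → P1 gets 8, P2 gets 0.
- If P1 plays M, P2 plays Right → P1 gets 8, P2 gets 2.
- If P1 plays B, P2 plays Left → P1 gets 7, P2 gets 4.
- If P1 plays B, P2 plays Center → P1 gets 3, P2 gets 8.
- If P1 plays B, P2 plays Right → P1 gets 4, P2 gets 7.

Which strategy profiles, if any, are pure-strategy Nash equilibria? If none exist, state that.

none

P1 against Left: payoffs 8, 5, 7 → best response T.
P1 against Center: payoffs 7, 8, 3 → best response M.
P1 against Right: payoffs 1, 8, 4 → best response M.
P2 against T: payoffs 7, 9, 0 → best response Center.
P2 against M: payoffs 8, 0, 2 → best response Left.
P2 against B: payoffs 4, 8, 7 → best response Center.
No profile is a mutual best response for all players.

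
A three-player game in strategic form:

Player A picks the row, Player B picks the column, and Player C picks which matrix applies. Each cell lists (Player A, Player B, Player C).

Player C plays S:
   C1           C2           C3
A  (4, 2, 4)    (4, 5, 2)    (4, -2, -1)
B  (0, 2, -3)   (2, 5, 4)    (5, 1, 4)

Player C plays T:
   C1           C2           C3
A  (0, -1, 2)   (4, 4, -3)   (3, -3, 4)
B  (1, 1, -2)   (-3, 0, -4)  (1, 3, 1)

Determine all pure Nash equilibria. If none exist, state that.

Mark each player's best response to every combination of opponents' strategies; a profile where every player is best-responding is a pure Nash equilibrium.
Player A against (C1, S): payoffs 4, 0 → best response A.
Player A against (C1, T): payoffs 0, 1 → best response B.
Player A against (C2, S): payoffs 4, 2 → best response A.
Player A against (C2, T): payoffs 4, -3 → best response A.
Player A against (C3, S): payoffs 4, 5 → best response B.
Player A against (C3, T): payoffs 3, 1 → best response A.
Player B against (A, S): payoffs 2, 5, -2 → best response C2.
Player B against (A, T): payoffs -1, 4, -3 → best response C2.
Player B against (B, S): payoffs 2, 5, 1 → best response C2.
Player B against (B, T): payoffs 1, 0, 3 → best response C3.
Player C against (A, C1): payoffs 4, 2 → best response S.
Player C against (A, C2): payoffs 2, -3 → best response S.
Player C against (A, C3): payoffs -1, 4 → best response T.
Player C against (B, C1): payoffs -3, -2 → best response T.
Player C against (B, C2): payoffs 4, -4 → best response S.
Player C against (B, C3): payoffs 4, 1 → best response S.
Mutual best responses: (A, C2, S).

(A, C2, S)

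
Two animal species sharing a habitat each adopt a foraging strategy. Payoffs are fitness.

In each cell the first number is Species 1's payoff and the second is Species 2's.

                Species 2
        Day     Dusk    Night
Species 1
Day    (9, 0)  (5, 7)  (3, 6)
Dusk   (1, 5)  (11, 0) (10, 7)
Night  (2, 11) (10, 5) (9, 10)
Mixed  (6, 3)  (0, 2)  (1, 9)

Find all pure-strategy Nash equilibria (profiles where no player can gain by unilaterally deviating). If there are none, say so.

(Day, Day): Species 2 can switch to Dusk (0 → 7). Not NE.
(Day, Dusk): Species 1 can switch to Dusk (5 → 11). Not NE.
(Day, Night): Species 1 can switch to Dusk (3 → 10). Not NE.
(Dusk, Day): Species 1 can switch to Day (1 → 9). Not NE.
(Dusk, Dusk): Species 2 can switch to Day (0 → 5). Not NE.
(Dusk, Night): Species 1 gets 10, best alternative 9; Species 2 gets 7, best alternative 5. No profitable deviation — NE.
(Night, Day): Species 1 can switch to Day (2 → 9). Not NE.
(Night, Dusk): Species 1 can switch to Dusk (10 → 11). Not NE.
(Night, Night): Species 1 can switch to Dusk (9 → 10). Not NE.
(The remaining 3 profiles each have a profitable deviation by the same check.)

The unique pure-strategy Nash equilibrium is (Dusk, Night).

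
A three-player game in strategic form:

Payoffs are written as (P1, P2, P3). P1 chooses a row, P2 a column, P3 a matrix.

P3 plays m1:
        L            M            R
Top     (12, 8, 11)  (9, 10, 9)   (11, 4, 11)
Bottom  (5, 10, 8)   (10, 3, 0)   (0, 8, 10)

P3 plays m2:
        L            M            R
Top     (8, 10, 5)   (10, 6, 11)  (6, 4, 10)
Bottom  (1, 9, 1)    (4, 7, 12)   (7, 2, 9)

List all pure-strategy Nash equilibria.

There is no pure-strategy Nash equilibrium.

P1 against (L, m1): payoffs 12, 5 → best response Top.
P1 against (L, m2): payoffs 8, 1 → best response Top.
P1 against (M, m1): payoffs 9, 10 → best response Bottom.
P1 against (M, m2): payoffs 10, 4 → best response Top.
P1 against (R, m1): payoffs 11, 0 → best response Top.
P1 against (R, m2): payoffs 6, 7 → best response Bottom.
P2 against (Top, m1): payoffs 8, 10, 4 → best response M.
P2 against (Top, m2): payoffs 10, 6, 4 → best response L.
P2 against (Bottom, m1): payoffs 10, 3, 8 → best response L.
P2 against (Bottom, m2): payoffs 9, 7, 2 → best response L.
P3 against (Top, L): payoffs 11, 5 → best response m1.
P3 against (Top, M): payoffs 9, 11 → best response m2.
P3 against (Top, R): payoffs 11, 10 → best response m1.
P3 against (Bottom, L): payoffs 8, 1 → best response m1.
P3 against (Bottom, M): payoffs 0, 12 → best response m2.
P3 against (Bottom, R): payoffs 10, 9 → best response m1.
No profile is a mutual best response for all players.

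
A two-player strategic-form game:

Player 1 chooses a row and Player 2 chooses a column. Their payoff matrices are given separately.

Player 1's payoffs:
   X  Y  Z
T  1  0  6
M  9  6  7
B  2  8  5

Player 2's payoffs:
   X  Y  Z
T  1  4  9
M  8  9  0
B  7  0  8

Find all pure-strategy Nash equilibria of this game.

Player 1 against X: payoffs 1, 9, 2 → best response M.
Player 1 against Y: payoffs 0, 6, 8 → best response B.
Player 1 against Z: payoffs 6, 7, 5 → best response M.
Player 2 against T: payoffs 1, 4, 9 → best response Z.
Player 2 against M: payoffs 8, 9, 0 → best response Y.
Player 2 against B: payoffs 7, 0, 8 → best response Z.
No profile is a mutual best response for all players.

No pure-strategy Nash equilibrium.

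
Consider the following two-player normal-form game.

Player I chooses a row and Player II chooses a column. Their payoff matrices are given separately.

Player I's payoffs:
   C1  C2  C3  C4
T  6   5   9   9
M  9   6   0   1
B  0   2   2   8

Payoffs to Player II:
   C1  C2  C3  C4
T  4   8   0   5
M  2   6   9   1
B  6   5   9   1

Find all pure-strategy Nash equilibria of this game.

No pure-strategy Nash equilibrium.

Player I against C1: payoffs 6, 9, 0 → best response M.
Player I against C2: payoffs 5, 6, 2 → best response M.
Player I against C3: payoffs 9, 0, 2 → best response T.
Player I against C4: payoffs 9, 1, 8 → best response T.
Player II against T: payoffs 4, 8, 0, 5 → best response C2.
Player II against M: payoffs 2, 6, 9, 1 → best response C3.
Player II against B: payoffs 6, 5, 9, 1 → best response C3.
No profile is a mutual best response for all players.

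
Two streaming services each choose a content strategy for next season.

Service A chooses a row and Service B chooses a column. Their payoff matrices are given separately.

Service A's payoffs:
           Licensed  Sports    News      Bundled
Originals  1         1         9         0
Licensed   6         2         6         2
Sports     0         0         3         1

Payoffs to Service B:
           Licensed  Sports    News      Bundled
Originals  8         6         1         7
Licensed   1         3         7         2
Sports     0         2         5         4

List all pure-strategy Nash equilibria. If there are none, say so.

For each strategy profile, look for a profitable unilateral deviation.
(Originals, Licensed): Service A can switch to Licensed (1 → 6). Not NE.
(Originals, Sports): Service A can switch to Licensed (1 → 2). Not NE.
(Originals, News): Service B can switch to Licensed (1 → 8). Not NE.
(Originals, Bundled): Service A can switch to Licensed (0 → 2). Not NE.
(Licensed, Licensed): Service B can switch to Sports (1 → 3). Not NE.
(Licensed, Sports): Service B can switch to News (3 → 7). Not NE.
(The remaining 6 profiles each have a profitable deviation by the same check.)

This game has no pure Nash equilibrium.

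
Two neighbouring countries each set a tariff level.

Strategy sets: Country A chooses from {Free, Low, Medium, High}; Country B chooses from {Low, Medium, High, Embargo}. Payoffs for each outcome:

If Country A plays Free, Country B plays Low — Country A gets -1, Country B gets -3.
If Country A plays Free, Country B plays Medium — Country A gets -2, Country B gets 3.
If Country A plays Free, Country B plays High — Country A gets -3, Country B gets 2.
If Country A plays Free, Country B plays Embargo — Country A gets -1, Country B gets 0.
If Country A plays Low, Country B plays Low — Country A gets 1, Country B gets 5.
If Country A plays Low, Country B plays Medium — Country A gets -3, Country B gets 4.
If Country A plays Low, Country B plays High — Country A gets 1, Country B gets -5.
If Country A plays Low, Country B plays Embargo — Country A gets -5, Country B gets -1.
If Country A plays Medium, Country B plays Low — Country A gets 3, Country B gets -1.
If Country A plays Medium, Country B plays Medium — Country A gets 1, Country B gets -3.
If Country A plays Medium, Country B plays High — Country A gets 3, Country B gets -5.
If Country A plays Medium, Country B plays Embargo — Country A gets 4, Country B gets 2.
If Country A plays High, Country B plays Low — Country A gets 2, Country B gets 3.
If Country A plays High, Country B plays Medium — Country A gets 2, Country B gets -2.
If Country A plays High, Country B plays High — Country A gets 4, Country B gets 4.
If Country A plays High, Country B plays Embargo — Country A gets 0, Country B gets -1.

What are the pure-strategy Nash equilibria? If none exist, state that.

(Medium, Embargo) and (High, High)

Check each profile: it is a Nash equilibrium iff no player can strictly gain by switching unilaterally.
(Free, Low): Country A can switch to Low (-1 → 1). Not NE.
(Free, Medium): Country A can switch to Medium (-2 → 1). Not NE.
(Free, High): Country A can switch to Low (-3 → 1). Not NE.
(Free, Embargo): Country A can switch to Medium (-1 → 4). Not NE.
(Low, Low): Country A can switch to Medium (1 → 3). Not NE.
(Low, Medium): Country A can switch to Free (-3 → -2). Not NE.
(Low, High): Country A can switch to Medium (1 → 3). Not NE.
(Low, Embargo): Country A can switch to Free (-5 → -1). Not NE.
(Medium, Embargo): Country A gets 4, best alternative 0; Country B gets 2, best alternative -1. No profitable deviation — NE.
(High, High): Country A gets 4, best alternative 3; Country B gets 4, best alternative 3. No profitable deviation — NE.
(The remaining 6 profiles each have a profitable deviation by the same check.)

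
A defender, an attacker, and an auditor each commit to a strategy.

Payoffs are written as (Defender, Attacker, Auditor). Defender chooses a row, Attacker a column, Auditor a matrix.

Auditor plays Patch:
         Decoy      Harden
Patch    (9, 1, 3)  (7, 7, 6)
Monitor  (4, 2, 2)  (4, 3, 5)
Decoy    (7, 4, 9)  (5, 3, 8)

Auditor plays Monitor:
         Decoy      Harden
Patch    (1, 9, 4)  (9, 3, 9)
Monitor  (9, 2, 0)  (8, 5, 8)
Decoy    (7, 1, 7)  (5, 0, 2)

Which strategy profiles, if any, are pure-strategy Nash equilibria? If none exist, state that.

Mark each player's best response to every combination of opponents' strategies; a profile where every player is best-responding is a pure Nash equilibrium.
Defender against (Decoy, Patch): payoffs 9, 4, 7 → best response Patch.
Defender against (Decoy, Monitor): payoffs 1, 9, 7 → best response Monitor.
Defender against (Harden, Patch): payoffs 7, 4, 5 → best response Patch.
Defender against (Harden, Monitor): payoffs 9, 8, 5 → best response Patch.
Attacker against (Patch, Patch): payoffs 1, 7 → best response Harden.
Attacker against (Patch, Monitor): payoffs 9, 3 → best response Decoy.
Attacker against (Monitor, Patch): payoffs 2, 3 → best response Harden.
Attacker against (Monitor, Monitor): payoffs 2, 5 → best response Harden.
Attacker against (Decoy, Patch): payoffs 4, 3 → best response Decoy.
Attacker against (Decoy, Monitor): payoffs 1, 0 → best response Decoy.
Auditor against (Patch, Decoy): payoffs 3, 4 → best response Monitor.
Auditor against (Patch, Harden): payoffs 6, 9 → best response Monitor.
Auditor against (Monitor, Decoy): payoffs 2, 0 → best response Patch.
Auditor against (Monitor, Harden): payoffs 5, 8 → best response Monitor.
Auditor against (Decoy, Decoy): payoffs 9, 7 → best response Patch.
Auditor against (Decoy, Harden): payoffs 8, 2 → best response Patch.
No profile is a mutual best response for all players.

No pure-strategy Nash equilibrium.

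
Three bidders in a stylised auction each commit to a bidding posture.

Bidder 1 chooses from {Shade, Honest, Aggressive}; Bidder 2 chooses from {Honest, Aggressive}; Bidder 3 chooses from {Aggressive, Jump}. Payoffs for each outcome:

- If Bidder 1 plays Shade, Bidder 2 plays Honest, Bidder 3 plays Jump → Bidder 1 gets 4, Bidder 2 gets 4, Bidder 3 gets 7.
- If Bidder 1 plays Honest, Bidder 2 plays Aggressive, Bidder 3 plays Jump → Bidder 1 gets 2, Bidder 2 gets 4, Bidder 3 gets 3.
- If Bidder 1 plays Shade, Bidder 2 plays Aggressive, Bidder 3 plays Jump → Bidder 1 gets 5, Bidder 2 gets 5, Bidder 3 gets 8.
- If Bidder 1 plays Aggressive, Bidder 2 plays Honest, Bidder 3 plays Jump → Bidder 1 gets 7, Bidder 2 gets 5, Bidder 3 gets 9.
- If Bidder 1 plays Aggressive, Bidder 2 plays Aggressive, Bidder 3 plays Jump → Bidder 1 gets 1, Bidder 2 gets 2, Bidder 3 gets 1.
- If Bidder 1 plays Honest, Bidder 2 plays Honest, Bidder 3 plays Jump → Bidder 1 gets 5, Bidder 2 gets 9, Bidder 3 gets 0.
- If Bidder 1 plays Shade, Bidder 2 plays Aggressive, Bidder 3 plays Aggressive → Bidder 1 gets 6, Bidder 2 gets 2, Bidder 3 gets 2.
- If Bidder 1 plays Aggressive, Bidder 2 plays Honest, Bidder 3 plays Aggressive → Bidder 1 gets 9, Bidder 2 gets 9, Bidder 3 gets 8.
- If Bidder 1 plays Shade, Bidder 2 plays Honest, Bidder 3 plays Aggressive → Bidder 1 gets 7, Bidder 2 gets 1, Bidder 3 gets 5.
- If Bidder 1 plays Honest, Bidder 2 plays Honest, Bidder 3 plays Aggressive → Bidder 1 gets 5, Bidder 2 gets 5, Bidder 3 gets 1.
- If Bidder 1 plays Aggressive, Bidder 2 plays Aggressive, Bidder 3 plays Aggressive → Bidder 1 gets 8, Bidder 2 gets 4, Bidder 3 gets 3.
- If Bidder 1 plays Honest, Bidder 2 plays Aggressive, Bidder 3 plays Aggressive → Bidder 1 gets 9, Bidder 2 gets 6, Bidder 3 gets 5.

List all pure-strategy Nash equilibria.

Check each profile: it is a Nash equilibrium iff no player can strictly gain by switching unilaterally.
(Shade, Honest, Aggressive): Bidder 1 can switch to Aggressive (7 → 9). Not NE.
(Shade, Honest, Jump): Bidder 1 can switch to Honest (4 → 5). Not NE.
(Shade, Aggressive, Aggressive): Bidder 1 can switch to Honest (6 → 9). Not NE.
(Shade, Aggressive, Jump): Bidder 1 gets 5, best alternative 2; Bidder 2 gets 5, best alternative 4; Bidder 3 gets 8, best alternative 2. No profitable deviation — NE.
(Honest, Honest, Aggressive): Bidder 1 can switch to Shade (5 → 7). Not NE.
(Honest, Honest, Jump): Bidder 1 can switch to Aggressive (5 → 7). Not NE.
(Honest, Aggressive, Aggressive): Bidder 1 gets 9, best alternative 8; Bidder 2 gets 6, best alternative 5; Bidder 3 gets 5, best alternative 3. No profitable deviation — NE.
(Honest, Aggressive, Jump): Bidder 1 can switch to Shade (2 → 5). Not NE.
(Aggressive, Honest, Aggressive): Bidder 3 can switch to Jump (8 → 9). Not NE.
(Aggressive, Honest, Jump): Bidder 1 gets 7, best alternative 5; Bidder 2 gets 5, best alternative 2; Bidder 3 gets 9, best alternative 8. No profitable deviation — NE.
(Aggressive, Aggressive, Aggressive): Bidder 1 can switch to Honest (8 → 9). Not NE.
(Aggressive, Aggressive, Jump): Bidder 1 can switch to Shade (1 → 5). Not NE.

Pure-strategy Nash equilibria: (Shade, Aggressive, Jump), (Honest, Aggressive, Aggressive), (Aggressive, Honest, Jump)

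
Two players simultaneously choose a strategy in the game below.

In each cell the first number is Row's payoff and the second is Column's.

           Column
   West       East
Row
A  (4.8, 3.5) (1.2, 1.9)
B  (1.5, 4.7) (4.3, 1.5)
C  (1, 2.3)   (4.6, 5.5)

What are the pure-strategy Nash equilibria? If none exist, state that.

The pure Nash equilibria are (A, West), (C, East).

For each player, find the best response to each opponent profile; mutual best responses are the pure NE.
Row against West: payoffs 4.8, 1.5, 1 → best response A.
Row against East: payoffs 1.2, 4.3, 4.6 → best response C.
Column against A: payoffs 3.5, 1.9 → best response West.
Column against B: payoffs 4.7, 1.5 → best response West.
Column against C: payoffs 2.3, 5.5 → best response East.
Mutual best responses: (A, West); (C, East).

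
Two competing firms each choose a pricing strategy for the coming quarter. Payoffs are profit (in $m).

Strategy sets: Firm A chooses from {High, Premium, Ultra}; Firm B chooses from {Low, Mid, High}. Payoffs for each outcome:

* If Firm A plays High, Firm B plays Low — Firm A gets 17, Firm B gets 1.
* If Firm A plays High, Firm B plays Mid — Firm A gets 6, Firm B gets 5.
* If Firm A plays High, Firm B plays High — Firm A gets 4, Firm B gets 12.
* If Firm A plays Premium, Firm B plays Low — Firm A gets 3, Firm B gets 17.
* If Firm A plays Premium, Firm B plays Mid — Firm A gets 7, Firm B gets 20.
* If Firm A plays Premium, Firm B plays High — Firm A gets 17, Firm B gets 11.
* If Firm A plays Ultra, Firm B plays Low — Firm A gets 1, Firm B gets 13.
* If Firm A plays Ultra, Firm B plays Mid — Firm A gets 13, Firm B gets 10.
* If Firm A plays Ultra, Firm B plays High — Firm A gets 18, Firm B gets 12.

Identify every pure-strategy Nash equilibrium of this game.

none

For each player, find the best response to each opponent profile; mutual best responses are the pure NE.
Firm A against Low: payoffs 17, 3, 1 → best response High.
Firm A against Mid: payoffs 6, 7, 13 → best response Ultra.
Firm A against High: payoffs 4, 17, 18 → best response Ultra.
Firm B against High: payoffs 1, 5, 12 → best response High.
Firm B against Premium: payoffs 17, 20, 11 → best response Mid.
Firm B against Ultra: payoffs 13, 10, 12 → best response Low.
No profile is a mutual best response for all players.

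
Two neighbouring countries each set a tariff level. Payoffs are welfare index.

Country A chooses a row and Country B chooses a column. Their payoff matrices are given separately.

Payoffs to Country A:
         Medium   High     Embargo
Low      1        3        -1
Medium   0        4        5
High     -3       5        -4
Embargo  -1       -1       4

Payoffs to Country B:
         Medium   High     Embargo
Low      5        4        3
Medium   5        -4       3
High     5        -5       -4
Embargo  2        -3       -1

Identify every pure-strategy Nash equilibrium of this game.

For each player, find the best response to each opponent profile; mutual best responses are the pure NE.
Country A against Medium: payoffs 1, 0, -3, -1 → best response Low.
Country A against High: payoffs 3, 4, 5, -1 → best response High.
Country A against Embargo: payoffs -1, 5, -4, 4 → best response Medium.
Country B against Low: payoffs 5, 4, 3 → best response Medium.
Country B against Medium: payoffs 5, -4, 3 → best response Medium.
Country B against High: payoffs 5, -5, -4 → best response Medium.
Country B against Embargo: payoffs 2, -3, -1 → best response Medium.
Mutual best responses: (Low, Medium).

The unique pure-strategy Nash equilibrium is (Low, Medium).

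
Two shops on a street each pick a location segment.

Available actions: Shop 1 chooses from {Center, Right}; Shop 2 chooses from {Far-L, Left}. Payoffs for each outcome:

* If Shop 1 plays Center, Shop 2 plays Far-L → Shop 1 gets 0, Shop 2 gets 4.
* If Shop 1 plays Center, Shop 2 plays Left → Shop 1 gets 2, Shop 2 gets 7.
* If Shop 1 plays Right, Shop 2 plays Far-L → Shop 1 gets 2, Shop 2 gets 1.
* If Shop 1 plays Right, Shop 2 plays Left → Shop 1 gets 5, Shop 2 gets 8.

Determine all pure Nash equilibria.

Shop 1 against Far-L: payoffs 0, 2 → best response Right.
Shop 1 against Left: payoffs 2, 5 → best response Right.
Shop 2 against Center: payoffs 4, 7 → best response Left.
Shop 2 against Right: payoffs 1, 8 → best response Left.
Mutual best responses: (Right, Left).

Pure NE: (Right, Left)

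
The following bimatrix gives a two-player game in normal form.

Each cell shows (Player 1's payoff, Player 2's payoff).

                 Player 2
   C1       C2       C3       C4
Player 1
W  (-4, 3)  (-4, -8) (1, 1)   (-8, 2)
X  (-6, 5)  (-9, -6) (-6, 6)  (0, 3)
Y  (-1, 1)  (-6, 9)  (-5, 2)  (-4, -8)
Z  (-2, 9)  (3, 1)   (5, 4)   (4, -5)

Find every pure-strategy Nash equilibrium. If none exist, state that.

There is no pure-strategy Nash equilibrium.

Check each profile: it is a Nash equilibrium iff no player can strictly gain by switching unilaterally.
(W, C1): Player 1 can switch to Y (-4 → -1). Not NE.
(W, C2): Player 1 can switch to Z (-4 → 3). Not NE.
(W, C3): Player 1 can switch to Z (1 → 5). Not NE.
(W, C4): Player 1 can switch to X (-8 → 0). Not NE.
(X, C1): Player 1 can switch to W (-6 → -4). Not NE.
(X, C2): Player 1 can switch to W (-9 → -4). Not NE.
(X, C3): Player 1 can switch to W (-6 → 1). Not NE.
(X, C4): Player 1 can switch to Z (0 → 4). Not NE.
(The remaining 8 profiles each have a profitable deviation by the same check.)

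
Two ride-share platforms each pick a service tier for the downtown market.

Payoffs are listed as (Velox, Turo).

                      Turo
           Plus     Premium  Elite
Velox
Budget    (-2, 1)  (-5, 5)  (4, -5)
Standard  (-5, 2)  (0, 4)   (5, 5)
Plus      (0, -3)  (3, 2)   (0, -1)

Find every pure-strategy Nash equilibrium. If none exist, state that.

The pure Nash equilibria are (Standard, Elite), (Plus, Premium).

Mark each player's best response to every combination of opponents' strategies; a profile where every player is best-responding is a pure Nash equilibrium.
Velox against Plus: payoffs -2, -5, 0 → best response Plus.
Velox against Premium: payoffs -5, 0, 3 → best response Plus.
Velox against Elite: payoffs 4, 5, 0 → best response Standard.
Turo against Budget: payoffs 1, 5, -5 → best response Premium.
Turo against Standard: payoffs 2, 4, 5 → best response Elite.
Turo against Plus: payoffs -3, 2, -1 → best response Premium.
Mutual best responses: (Standard, Elite); (Plus, Premium).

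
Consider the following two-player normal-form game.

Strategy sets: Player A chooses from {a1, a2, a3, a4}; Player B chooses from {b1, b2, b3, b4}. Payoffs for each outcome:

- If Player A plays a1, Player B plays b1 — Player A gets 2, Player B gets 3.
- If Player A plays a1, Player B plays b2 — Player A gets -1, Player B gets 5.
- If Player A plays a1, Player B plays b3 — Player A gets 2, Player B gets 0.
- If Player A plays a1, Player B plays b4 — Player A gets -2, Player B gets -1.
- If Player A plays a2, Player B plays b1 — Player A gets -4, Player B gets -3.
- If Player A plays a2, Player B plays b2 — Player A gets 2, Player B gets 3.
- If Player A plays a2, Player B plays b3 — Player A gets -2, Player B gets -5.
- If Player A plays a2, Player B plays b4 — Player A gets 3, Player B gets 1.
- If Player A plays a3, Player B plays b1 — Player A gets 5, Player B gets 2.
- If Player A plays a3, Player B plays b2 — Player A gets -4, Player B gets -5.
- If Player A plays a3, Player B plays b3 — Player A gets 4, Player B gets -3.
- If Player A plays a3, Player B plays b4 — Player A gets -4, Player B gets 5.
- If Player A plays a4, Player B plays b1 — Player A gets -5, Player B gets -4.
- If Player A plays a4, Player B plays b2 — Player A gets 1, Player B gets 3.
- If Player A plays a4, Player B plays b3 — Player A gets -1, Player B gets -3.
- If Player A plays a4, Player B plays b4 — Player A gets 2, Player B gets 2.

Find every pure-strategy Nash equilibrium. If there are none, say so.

Pure NE: (a2, b2)

Mark each player's best response to every combination of opponents' strategies; a profile where every player is best-responding is a pure Nash equilibrium.
Player A against b1: payoffs 2, -4, 5, -5 → best response a3.
Player A against b2: payoffs -1, 2, -4, 1 → best response a2.
Player A against b3: payoffs 2, -2, 4, -1 → best response a3.
Player A against b4: payoffs -2, 3, -4, 2 → best response a2.
Player B against a1: payoffs 3, 5, 0, -1 → best response b2.
Player B against a2: payoffs -3, 3, -5, 1 → best response b2.
Player B against a3: payoffs 2, -5, -3, 5 → best response b4.
Player B against a4: payoffs -4, 3, -3, 2 → best response b2.
Mutual best responses: (a2, b2).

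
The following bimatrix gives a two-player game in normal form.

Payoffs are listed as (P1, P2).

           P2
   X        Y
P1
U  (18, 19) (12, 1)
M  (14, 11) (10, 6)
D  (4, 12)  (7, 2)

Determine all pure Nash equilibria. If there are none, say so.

Pure NE: (U, X)

For each player, find the best response to each opponent profile; mutual best responses are the pure NE.
P1 against X: payoffs 18, 14, 4 → best response U.
P1 against Y: payoffs 12, 10, 7 → best response U.
P2 against U: payoffs 19, 1 → best response X.
P2 against M: payoffs 11, 6 → best response X.
P2 against D: payoffs 12, 2 → best response X.
Mutual best responses: (U, X).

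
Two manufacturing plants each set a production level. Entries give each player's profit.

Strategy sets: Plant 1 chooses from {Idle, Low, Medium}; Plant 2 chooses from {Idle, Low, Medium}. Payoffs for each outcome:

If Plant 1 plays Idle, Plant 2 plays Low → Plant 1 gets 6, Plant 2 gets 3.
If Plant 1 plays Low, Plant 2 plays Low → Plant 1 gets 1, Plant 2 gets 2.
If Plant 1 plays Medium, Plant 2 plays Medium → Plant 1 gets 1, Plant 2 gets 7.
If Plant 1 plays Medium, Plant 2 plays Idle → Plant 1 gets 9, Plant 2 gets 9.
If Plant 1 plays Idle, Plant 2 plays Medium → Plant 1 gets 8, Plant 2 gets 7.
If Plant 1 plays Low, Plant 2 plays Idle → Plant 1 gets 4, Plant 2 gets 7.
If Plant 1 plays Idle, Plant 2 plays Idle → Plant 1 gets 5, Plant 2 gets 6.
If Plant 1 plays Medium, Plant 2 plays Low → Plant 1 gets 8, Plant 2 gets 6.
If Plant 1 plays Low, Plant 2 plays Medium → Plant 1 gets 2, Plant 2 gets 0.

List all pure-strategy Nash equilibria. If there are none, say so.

For each strategy profile, look for a profitable unilateral deviation.
(Idle, Idle): Plant 1 can switch to Medium (5 → 9). Not NE.
(Idle, Low): Plant 1 can switch to Medium (6 → 8). Not NE.
(Idle, Medium): Plant 1 gets 8, best alternative 2; Plant 2 gets 7, best alternative 6. No profitable deviation — NE.
(Low, Idle): Plant 1 can switch to Idle (4 → 5). Not NE.
(Low, Low): Plant 1 can switch to Idle (1 → 6). Not NE.
(Low, Medium): Plant 1 can switch to Idle (2 → 8). Not NE.
(Medium, Idle): Plant 1 gets 9, best alternative 5; Plant 2 gets 9, best alternative 7. No profitable deviation — NE.
(Medium, Low): Plant 2 can switch to Idle (6 → 9). Not NE.
(Medium, Medium): Plant 1 can switch to Idle (1 → 8). Not NE.

(Idle, Medium) and (Medium, Idle)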